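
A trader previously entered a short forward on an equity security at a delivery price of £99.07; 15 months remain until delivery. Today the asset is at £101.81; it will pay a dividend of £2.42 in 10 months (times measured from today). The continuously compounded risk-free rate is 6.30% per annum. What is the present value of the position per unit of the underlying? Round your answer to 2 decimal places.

-£7.95

PV(remaining dividends) I = 2.42·e^(−0.0630·10/12) = 2.2962
Current forward F = (S − I)·e^(rT) = (101.81 − 2.2962)·e^(0.0630·15/12) = 99.5138 × 1.081934 = 107.6674
Value (long) = (F − K)·e^(−rT) = (107.6674 − 99.07) × 0.924271 = 7.9463
Short position value = −(long value) = -£7.95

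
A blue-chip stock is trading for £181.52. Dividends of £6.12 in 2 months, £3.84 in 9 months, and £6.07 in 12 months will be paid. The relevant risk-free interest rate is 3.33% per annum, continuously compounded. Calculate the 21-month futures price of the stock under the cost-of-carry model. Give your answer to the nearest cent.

PV(dividends) I = 6.12·e^(−0.0333·2/12) + 3.84·e^(−0.0333·9/12) + 6.07·e^(−0.0333·12/12)
I = 6.0861 + 3.7453 + 5.8712 = 15.7026
F = (S − I)·e^(rT) = (181.52 − 15.7026) · e^(0.0333·21/12)
= 165.8174 · e^0.058275 = 165.8174 × 1.060006 = £175.77

£175.77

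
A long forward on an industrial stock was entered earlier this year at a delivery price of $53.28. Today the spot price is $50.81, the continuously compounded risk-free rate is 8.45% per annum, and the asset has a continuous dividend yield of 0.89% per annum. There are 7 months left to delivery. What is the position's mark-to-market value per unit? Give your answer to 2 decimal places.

Current fair forward for the remaining 7 months: F = S·e^((r − q)·T), (r − q) = 0.0845 − 0.0089 = 0.0756
F = 50.81 · e^(0.0756 × 7/12) = 50.81 × 1.045087 = 53.1009
Value of long forward = (F − K)·e^(−rT) = (53.1009 − 53.28) · e^(−0.0845·7/12)
= -0.1791 × 0.951903 = -0.17

-$0.17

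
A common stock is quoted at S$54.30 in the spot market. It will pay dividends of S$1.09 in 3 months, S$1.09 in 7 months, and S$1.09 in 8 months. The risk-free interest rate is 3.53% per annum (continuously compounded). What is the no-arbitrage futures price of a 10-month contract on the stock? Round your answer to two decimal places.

PV(dividends) I = 1.09·e^(−0.0353·3/12) + 1.09·e^(−0.0353·7/12) + 1.09·e^(−0.0353·8/12)
I = 1.0804 + 1.0678 + 1.0646 = 3.2128
F = (S − I)·e^(rT) = (54.30 − 3.2128) · e^(0.0353·10/12)
= 51.0872 · e^0.029417 = 51.0872 × 1.029854 = S$52.61

S$52.61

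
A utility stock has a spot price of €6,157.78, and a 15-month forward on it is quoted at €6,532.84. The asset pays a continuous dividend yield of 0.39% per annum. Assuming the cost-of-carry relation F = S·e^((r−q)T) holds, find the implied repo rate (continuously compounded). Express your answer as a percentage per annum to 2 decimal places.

5.12%

From F = S·e^((r−q)T): (r − q) = ln(F/S)/T
ln(6532.84/6157.78) = ln(1.060908) = 0.059125
(r − q) = 0.059125 / (15/12) = 0.047300
r = ln(F/S)/T + q = 0.047300 + 0.0039 = 0.051200
r = 5.12%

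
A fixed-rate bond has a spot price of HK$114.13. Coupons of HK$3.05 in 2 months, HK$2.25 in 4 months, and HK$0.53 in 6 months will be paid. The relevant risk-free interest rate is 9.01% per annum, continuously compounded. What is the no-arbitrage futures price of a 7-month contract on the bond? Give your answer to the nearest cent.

HK$114.29

PV(coupons) I = 3.05·e^(−0.0901·2/12) + 2.25·e^(−0.0901·4/12) + 0.53·e^(−0.0901·6/12)
I = 3.0045 + 2.1834 + 0.5067 = 5.6946
F = (S − I)·e^(rT) = (114.13 − 5.6946) · e^(0.0901·7/12)
= 108.4354 · e^0.052558 = 108.4354 × 1.053964 = HK$114.29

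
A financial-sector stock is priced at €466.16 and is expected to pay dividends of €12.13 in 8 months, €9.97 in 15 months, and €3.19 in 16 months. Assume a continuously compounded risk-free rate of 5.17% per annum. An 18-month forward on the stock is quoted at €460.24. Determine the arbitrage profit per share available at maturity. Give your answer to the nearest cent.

€17.53 per share

PV(dividends) I = 12.13·e^(−0.0517·8/12) + 9.97·e^(−0.0517·15/12) + 3.19·e^(−0.0517·16/12) = 24.0426
Fair forward F* = (S − I)·e^(rT) = (466.16 − 24.0426)·e^0.077550 = 442.1174 × 1.080636 = 477.7680
Market €460.24 < fair 477.7680: forward underpriced → reverse cash-and-carry (short the stock, invest proceeds at r, pay the dividends, go long the forward).
Profit at T = |F_mkt − F*| = |460.24 − 477.7680| = €17.53 per share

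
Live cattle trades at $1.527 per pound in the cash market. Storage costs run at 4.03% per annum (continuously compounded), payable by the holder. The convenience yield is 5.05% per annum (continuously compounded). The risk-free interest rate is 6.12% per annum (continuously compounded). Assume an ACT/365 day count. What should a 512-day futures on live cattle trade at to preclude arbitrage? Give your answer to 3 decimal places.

Net carry = r + u − y = 0.0612 + 0.0403 − 0.0505 = 0.0510
F = S·e^((r+u−y)T) = 1.527 · e^(0.0510 × 512/365) = 1.527 · e^0.071540
= 1.527 × 1.074161 = $1.640 per pound

$1.640 per pound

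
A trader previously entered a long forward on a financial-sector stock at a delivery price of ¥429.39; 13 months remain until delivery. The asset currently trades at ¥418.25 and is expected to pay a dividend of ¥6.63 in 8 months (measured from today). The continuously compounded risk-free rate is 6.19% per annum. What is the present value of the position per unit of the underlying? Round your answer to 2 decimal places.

PV(remaining dividends) I = 6.63·e^(−0.0619·8/12) = 6.3620
Current forward F = (S − I)·e^(rT) = (418.25 − 6.3620)·e^(0.0619·13/12) = 411.8880 × 1.069358 = 440.4557
Value (long) = (F − K)·e^(−rT) = (440.4557 − 429.39) × 0.935141 = 10.3480
Value = ¥10.35

¥10.35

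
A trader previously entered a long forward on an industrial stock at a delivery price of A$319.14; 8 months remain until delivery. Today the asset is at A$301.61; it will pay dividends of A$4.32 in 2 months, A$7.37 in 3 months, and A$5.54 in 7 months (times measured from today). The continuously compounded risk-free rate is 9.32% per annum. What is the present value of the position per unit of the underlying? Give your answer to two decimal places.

-A$15.00

PV(remaining dividends) I = 4.32·e^(−0.0932·2/12) + 7.37·e^(−0.0932·3/12) + 5.54·e^(−0.0932·7/12) = 16.7005
Current forward F = (S − I)·e^(rT) = (301.61 − 16.7005)·e^(0.0932·8/12) = 284.9095 × 1.064104 = 303.1733
Value (long) = (F − K)·e^(−rT) = (303.1733 − 319.14) × 0.939758 = -15.0048
Value = -A$15.00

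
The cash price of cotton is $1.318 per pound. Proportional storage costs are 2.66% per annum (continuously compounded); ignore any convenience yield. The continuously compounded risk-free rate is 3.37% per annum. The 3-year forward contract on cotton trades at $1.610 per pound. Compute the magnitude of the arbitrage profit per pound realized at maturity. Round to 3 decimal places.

Fair forward: F* = S·e^(carry·T), with carry = (r + u) = 0.0337 + 0.0266 = 0.0603
F* = 1.318 · e^(0.0603 × 3) = 1.318 · e^0.180900 = 1.318 × 1.198295 = $1.5794
Market $1.610 > fair $1.5794: forward overpriced → cash-and-carry (buy spot, short the forward).
At maturity, profit = |F_mkt − F*| = |1.610 − 1.5794| = $0.031 per pound

$0.031 per pound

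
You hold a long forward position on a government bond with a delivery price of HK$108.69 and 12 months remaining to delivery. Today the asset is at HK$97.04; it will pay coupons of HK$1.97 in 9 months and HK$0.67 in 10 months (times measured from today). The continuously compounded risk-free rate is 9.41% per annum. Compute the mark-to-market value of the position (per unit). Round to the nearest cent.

-HK$4.34

PV(remaining coupons) I = 1.97·e^(−0.0941·9/12) + 0.67·e^(−0.0941·10/12) = 2.4552
Current forward F = (S − I)·e^(rT) = (97.04 − 2.4552)·e^(0.0941·12/12) = 94.5848 × 1.098670 = 103.9175
Value (long) = (F − K)·e^(−rT) = (103.9175 − 108.69) × 0.910192 = -4.3439
Value = -HK$4.34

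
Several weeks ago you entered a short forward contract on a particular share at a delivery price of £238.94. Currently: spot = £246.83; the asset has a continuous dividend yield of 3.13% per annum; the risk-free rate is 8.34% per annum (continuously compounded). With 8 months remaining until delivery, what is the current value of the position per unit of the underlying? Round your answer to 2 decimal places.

Current fair forward for the remaining 8 months: F = S·e^((r − q)·T), (r − q) = 0.0834 − 0.0313 = 0.0521
F = 246.83 · e^(0.0521 × 8/12) = 246.83 × 1.035344 = 255.5540
Value of long forward = (F − K)·e^(−rT) = (255.5540 − 238.94) · e^(−0.0834·8/12)
= 16.6140 × 0.945917 = 15.72
Short position value = −(long value) = -£15.72

-£15.72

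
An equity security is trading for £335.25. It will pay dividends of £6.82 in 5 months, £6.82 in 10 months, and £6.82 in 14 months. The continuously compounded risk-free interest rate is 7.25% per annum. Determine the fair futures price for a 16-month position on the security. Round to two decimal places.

£348.01

PV(dividends) I = 6.82·e^(−0.0725·5/12) + 6.82·e^(−0.0725·10/12) + 6.82·e^(−0.0725·14/12)
I = 6.6171 + 6.4202 + 6.2669 = 19.3042
F = (S − I)·e^(rT) = (335.25 − 19.3042) · e^(0.0725·16/12)
= 315.9458 · e^0.096667 = 315.9458 × 1.101494 = £348.01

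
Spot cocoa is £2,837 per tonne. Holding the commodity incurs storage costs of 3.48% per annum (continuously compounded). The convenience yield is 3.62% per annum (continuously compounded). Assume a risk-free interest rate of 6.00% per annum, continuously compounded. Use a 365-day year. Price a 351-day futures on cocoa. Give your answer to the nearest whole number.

Net carry = r + u − y = 0.0600 + 0.0348 − 0.0362 = 0.0586
F = S·e^((r+u−y)T) = 2837 · e^(0.0586 × 351/365) = 2837 · e^0.056352
= 2837 × 1.057970 = £3,001 per tonne

£3,001 per tonne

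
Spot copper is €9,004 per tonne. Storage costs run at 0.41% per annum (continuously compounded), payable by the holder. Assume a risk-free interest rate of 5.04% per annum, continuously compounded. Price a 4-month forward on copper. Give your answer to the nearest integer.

Net carry = r + u − y = 0.0504 + 0.0041 − 0.0000 = 0.0545
F = S·e^((r+u−y)T) = 9004 · e^(0.0545 × 4/12) = 9004 · e^0.018167
= 9004 × 1.018333 = €9,169 per tonne

€9,169 per tonne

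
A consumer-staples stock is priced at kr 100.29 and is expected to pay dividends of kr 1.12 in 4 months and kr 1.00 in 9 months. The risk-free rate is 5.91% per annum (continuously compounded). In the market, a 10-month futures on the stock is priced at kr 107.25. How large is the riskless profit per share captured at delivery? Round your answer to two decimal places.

PV(dividends) I = 1.12·e^(−0.0591·4/12) + 1.00·e^(−0.0591·9/12) = 2.0548
Fair futures F* = (S − I)·e^(rT) = (100.29 − 2.0548)·e^0.049250 = 98.2352 × 1.050483 = 103.1944
Market kr 107.25 > fair 103.1944: forward overpriced → cash-and-carry (borrow at r, buy the stock and collect the dividends, short the forward).
Profit at T = |F_mkt − F*| = |107.25 − 103.1944| = kr 4.06 per share

kr 4.06 per share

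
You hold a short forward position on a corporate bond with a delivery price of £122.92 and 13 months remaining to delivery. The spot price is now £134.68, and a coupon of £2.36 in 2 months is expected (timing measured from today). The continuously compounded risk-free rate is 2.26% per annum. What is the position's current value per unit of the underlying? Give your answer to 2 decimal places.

PV(remaining coupons) I = 2.36·e^(−0.0226·2/12) = 2.3511
Current forward F = (S − I)·e^(rT) = (134.68 − 2.3511)·e^(0.0226·13/12) = 132.3289 × 1.024786 = 135.6088
Value (long) = (F − K)·e^(−rT) = (135.6088 − 122.92) × 0.975814 = 12.3819
Short position value = −(long value) = -£12.38

-£12.38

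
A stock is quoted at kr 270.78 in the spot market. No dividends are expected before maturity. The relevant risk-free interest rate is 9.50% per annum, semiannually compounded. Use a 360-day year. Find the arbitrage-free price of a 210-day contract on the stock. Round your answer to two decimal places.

F = S · (1+r/2)^(2T)
= 270.78 × 1.055633
F = kr 285.84

kr 285.84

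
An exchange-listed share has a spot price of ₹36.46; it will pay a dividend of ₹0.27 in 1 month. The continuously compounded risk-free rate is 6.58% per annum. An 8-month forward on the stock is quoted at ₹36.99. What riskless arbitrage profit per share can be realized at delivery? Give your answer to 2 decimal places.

₹0.82 per share

PV(dividends) I = 0.27·e^(−0.0658·1/12) = 0.2685
Fair forward F* = (S − I)·e^(rT) = (36.46 − 0.2685)·e^0.043867 = 36.1915 × 1.044843 = 37.8144
Market ₹36.99 < fair 37.8144: forward underpriced → reverse cash-and-carry (short the stock, invest proceeds at r, pay the dividends, go long the forward).
Profit at T = |F_mkt − F*| = |36.99 − 37.8144| = ₹0.82 per share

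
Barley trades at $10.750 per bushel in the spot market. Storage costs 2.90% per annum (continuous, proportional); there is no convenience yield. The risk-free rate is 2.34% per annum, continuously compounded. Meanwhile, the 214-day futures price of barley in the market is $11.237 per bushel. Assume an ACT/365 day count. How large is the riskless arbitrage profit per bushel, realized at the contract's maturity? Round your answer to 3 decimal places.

Fair futures: F* = S·e^(carry·T), with carry = (r + u) = 0.0234 + 0.0290 = 0.0524
F* = 10.750 · e^(0.0524 × 214/365) = 10.750 · e^0.030722 = 10.750 × 1.031199 = $11.0854
Market $11.237 > fair $11.0854: forward overpriced → cash-and-carry (buy spot, short the forward).
At maturity, profit = |F_mkt − F*| = |11.237 − 11.0854| = $0.152 per bushel

$0.152 per bushel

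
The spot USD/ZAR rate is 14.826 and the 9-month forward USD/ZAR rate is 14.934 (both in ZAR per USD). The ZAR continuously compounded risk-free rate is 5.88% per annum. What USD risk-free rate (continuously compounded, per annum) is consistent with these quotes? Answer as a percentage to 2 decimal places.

F = S·e^((r_ZAR − r_USD)T) ⇒ r_USD = r_ZAR − ln(F/S)/T
ln(14.934/14.826) = 0.007258; /(9/12) = 0.009677
r_USD = 0.0588 − 0.009677 = 0.049123
r_USD = 4.91%

4.91%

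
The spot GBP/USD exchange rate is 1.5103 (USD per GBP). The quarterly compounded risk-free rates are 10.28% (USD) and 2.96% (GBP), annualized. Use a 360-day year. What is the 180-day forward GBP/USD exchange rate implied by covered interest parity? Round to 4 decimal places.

By covered interest parity, F = S · (1+r_USD/4)^(4T) / (1+r_GBP/4)^(4T)
= 1.5103 × 1.052060 / 1.014855 = 1.5103 × 1.036660
F = 1.5657 USD per GBP

1.5657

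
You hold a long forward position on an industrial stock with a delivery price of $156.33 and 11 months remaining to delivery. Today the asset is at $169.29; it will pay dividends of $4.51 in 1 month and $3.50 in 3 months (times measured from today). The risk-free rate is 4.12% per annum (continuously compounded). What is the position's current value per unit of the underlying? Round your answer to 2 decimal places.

PV(remaining dividends) I = 4.51·e^(−0.0412·1/12) + 3.50·e^(−0.0412·3/12) = 7.9587
Current forward F = (S − I)·e^(rT) = (169.29 − 7.9587)·e^(0.0412·11/12) = 161.3313 × 1.038489 = 167.5408
Value (long) = (F − K)·e^(−rT) = (167.5408 − 156.33) × 0.962938 = 10.7953
Value = $10.80

$10.80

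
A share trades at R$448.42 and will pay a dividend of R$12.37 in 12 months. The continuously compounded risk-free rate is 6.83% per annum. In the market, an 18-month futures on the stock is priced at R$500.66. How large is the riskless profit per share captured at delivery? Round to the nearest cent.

R$16.66 per share

PV(dividends) I = 12.37·e^(−0.0683·12/12) = 11.5533
Fair futures F* = (S − I)·e^(rT) = (448.42 − 11.5533)·e^0.102450 = 436.8667 × 1.107882 = 483.9968
Market R$500.66 > fair 483.9968: forward overpriced → cash-and-carry (borrow at r, buy the stock and collect the dividends, short the forward).
Profit at T = |F_mkt − F*| = |500.66 − 483.9968| = R$16.66 per share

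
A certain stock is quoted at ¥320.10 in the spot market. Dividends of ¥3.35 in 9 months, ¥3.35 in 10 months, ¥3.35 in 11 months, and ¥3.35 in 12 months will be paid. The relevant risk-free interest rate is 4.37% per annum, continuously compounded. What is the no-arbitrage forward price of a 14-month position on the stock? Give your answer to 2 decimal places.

PV(dividends) I = 3.35·e^(−0.0437·9/12) + 3.35·e^(−0.0437·10/12) + 3.35·e^(−0.0437·11/12) + 3.35·e^(−0.0437·12/12)
I = 3.2420 + 3.2302 + 3.2185 + 3.2068 = 12.8975
F = (S − I)·e^(rT) = (320.10 − 12.8975) · e^(0.0437·14/12)
= 307.2025 · e^0.050983 = 307.2025 × 1.052305 = ¥323.27

¥323.27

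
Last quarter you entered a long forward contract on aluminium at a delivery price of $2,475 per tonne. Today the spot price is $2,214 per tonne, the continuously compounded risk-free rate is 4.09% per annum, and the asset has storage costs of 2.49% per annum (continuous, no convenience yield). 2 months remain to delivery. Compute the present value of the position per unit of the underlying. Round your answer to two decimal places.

Current fair forward for the remaining 2 months: F = S·e^((r + u)·T), (r + u) = 0.0409 + 0.0249 = 0.0658
F = 2214 · e^(0.0658 × 2/12) = 2214 × 1.01102702 = 2238.4138
Value of long forward = (F − K)·e^(−rT) = (2238.4138 − 2475) · e^(−0.0409·2/12)
= -236.5862 × 0.99320651 = -234.98

-$234.98 per tonne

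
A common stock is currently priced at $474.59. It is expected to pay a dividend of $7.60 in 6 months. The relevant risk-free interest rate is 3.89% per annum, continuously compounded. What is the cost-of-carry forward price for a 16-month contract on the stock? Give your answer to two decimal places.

$492.00

PV(dividends) I = 7.60·e^(−0.0389·6/12)
I = 7.4536
F = (S − I)·e^(rT) = (474.59 − 7.4536) · e^(0.0389·16/12)
= 467.1364 · e^0.051867 = 467.1364 × 1.053236 = $492.00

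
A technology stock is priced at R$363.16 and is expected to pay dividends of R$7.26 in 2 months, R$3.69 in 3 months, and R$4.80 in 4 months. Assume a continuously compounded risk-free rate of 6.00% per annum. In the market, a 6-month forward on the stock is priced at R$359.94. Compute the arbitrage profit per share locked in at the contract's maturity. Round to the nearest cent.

R$1.72 per share

PV(dividends) I = 7.26·e^(−0.0600·2/12) + 3.69·e^(−0.0600·3/12) + 4.80·e^(−0.0600·4/12) = 15.5278
Fair forward F* = (S − I)·e^(rT) = (363.16 − 15.5278)·e^0.030000 = 347.6322 × 1.030455 = 358.2193
Market R$359.94 > fair 358.2193: forward overpriced → cash-and-carry (borrow at r, buy the stock and collect the dividends, short the forward).
Profit at T = |F_mkt − F*| = |359.94 − 358.2193| = R$1.72 per share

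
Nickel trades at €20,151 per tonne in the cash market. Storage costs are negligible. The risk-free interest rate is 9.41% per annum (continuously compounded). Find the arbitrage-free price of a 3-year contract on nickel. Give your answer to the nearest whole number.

€26,724 per tonne

F = S·e^(rT) = 20151 · e^(0.0941 × 3) = 20151 · e^0.282300
= 20151 × 1.326177 = €26,724 per tonne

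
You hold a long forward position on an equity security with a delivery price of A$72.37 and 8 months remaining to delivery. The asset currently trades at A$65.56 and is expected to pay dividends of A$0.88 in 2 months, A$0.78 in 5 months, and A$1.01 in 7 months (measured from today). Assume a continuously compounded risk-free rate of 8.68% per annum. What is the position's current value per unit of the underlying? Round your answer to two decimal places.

-A$5.32

PV(remaining dividends) I = 0.88·e^(−0.0868·2/12) + 0.78·e^(−0.0868·5/12) + 1.01·e^(−0.0868·7/12) = 2.5798
Current forward F = (S − I)·e^(rT) = (65.56 − 2.5798)·e^(0.0868·8/12) = 62.9802 × 1.059574 = 66.7322
Value (long) = (F − K)·e^(−rT) = (66.7322 − 72.37) × 0.943776 = -5.3208
Value = -A$5.32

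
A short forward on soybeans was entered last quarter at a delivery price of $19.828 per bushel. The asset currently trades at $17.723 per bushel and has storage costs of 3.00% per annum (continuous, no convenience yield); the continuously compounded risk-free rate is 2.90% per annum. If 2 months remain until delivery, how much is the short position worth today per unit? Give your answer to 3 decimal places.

Current fair forward for the remaining 2 months: F = S·e^((r + u)·T), (r + u) = 0.0290 + 0.0300 = 0.0590
F = 17.723 · e^(0.0590 × 2/12) = 17.723 × 1.009882 = 17.8981
Value of long forward = (F − K)·e^(−rT) = (17.8981 − 19.828) · e^(−0.0290·2/12)
= -1.9299 × 0.995178 = -1.921
Short position value = −(long value) = $1.921

$1.921 per bushel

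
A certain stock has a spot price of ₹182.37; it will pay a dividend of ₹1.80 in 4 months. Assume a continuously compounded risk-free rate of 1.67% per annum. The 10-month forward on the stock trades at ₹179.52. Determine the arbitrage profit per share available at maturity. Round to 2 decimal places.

PV(dividends) I = 1.80·e^(−0.0167·4/12) = 1.7900
Fair forward F* = (S − I)·e^(rT) = (182.37 − 1.7900)·e^0.013917 = 180.5800 × 1.014014 = 183.1106
Market ₹179.52 < fair 183.1106: forward underpriced → reverse cash-and-carry (short the stock, invest proceeds at r, pay the dividends, go long the forward).
Profit at T = |F_mkt − F*| = |179.52 − 183.1106| = ₹3.59 per share

₹3.59 per share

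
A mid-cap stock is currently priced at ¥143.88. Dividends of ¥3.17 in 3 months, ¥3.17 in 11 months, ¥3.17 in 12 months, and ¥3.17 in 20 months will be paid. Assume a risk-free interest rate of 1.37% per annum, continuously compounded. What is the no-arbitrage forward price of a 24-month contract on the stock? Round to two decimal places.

¥135.01

PV(dividends) I = 3.17·e^(−0.0137·3/12) + 3.17·e^(−0.0137·11/12) + 3.17·e^(−0.0137·12/12) + 3.17·e^(−0.0137·20/12)
I = 3.1592 + 3.1304 + 3.1269 + 3.0984 = 12.5149
F = (S − I)·e^(rT) = (143.88 − 12.5149) · e^(0.0137·24/12)
= 131.3651 · e^0.027400 = 131.3651 × 1.027779 = ¥135.01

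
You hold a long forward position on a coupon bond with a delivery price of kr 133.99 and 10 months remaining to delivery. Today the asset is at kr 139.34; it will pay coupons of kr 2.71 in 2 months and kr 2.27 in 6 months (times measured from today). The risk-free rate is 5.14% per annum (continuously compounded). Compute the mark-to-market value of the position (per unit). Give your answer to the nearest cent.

PV(remaining coupons) I = 2.71·e^(−0.0514·2/12) + 2.27·e^(−0.0514·6/12) = 4.8993
Current forward F = (S − I)·e^(rT) = (139.34 − 4.8993)·e^(0.0514·10/12) = 134.4407 × 1.043764 = 140.3244
Value (long) = (F − K)·e^(−rT) = (140.3244 − 133.99) × 0.958071 = 6.0688
Value = kr 6.07

kr 6.07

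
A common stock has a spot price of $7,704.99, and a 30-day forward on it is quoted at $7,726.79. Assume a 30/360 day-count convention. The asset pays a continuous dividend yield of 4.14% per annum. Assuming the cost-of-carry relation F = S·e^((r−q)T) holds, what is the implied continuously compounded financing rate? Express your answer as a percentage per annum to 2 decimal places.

7.53%

From F = S·e^((r−q)T): (r − q) = ln(F/S)/T
ln(7726.79/7704.99) = ln(1.002829) = 0.002825
(r − q) = 0.002825 / (30/360) = 0.033900
r = ln(F/S)/T + q = 0.033900 + 0.0414 = 0.075300
r = 7.53%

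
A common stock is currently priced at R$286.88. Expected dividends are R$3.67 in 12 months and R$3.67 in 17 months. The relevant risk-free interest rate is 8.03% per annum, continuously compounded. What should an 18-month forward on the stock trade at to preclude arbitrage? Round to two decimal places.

PV(dividends) I = 3.67·e^(−0.0803·12/12) + 3.67·e^(−0.0803·17/12)
I = 3.3868 + 3.2754 = 6.6622
F = (S − I)·e^(rT) = (286.88 − 6.6622) · e^(0.0803·18/12)
= 280.2178 · e^0.120450 = 280.2178 × 1.128004 = R$316.09

R$316.09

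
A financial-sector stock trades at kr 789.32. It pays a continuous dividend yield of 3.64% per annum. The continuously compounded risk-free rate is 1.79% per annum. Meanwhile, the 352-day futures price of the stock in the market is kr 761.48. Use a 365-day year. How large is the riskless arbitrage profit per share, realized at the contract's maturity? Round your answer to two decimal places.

kr 13.88 per share

Fair futures: F* = S·e^(carry·T), with carry = (r − q) = 0.0179 − 0.0364 = -0.0185
F* = 789.32 · e^(-0.0185 × 352/365) = 789.32 · e^-0.017841 = 789.32 × 0.982317 = kr 775.3625
Market kr 761.48 < fair kr 775.3625: forward underpriced → reverse cash-and-carry (short spot, go long the forward).
At maturity, profit = |F_mkt − F*| = |761.48 − 775.3625| = kr 13.88 per share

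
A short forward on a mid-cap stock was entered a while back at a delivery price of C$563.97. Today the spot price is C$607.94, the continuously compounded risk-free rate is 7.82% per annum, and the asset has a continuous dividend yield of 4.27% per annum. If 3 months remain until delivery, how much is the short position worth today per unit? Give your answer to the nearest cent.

Current fair forward for the remaining 3 months: F = S·e^((r − q)·T), (r − q) = 0.0782 − 0.0427 = 0.0355
F = 607.94 · e^(0.0355 × 3/12) = 607.94 × 1.008914 = 613.3592
Value of long forward = (F − K)·e^(−rT) = (613.3592 − 563.97) · e^(−0.0782·3/12)
= 49.3892 × 0.980640 = 48.43
Short position value = −(long value) = -C$48.43

-C$48.43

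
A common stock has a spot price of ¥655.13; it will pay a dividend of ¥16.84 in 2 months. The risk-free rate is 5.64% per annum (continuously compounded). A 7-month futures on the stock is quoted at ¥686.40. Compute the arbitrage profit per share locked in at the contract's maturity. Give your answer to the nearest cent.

PV(dividends) I = 16.84·e^(−0.0564·2/12) = 16.6824
Fair futures F* = (S − I)·e^(rT) = (655.13 − 16.6824)·e^0.032900 = 638.4476 × 1.033447 = 659.8018
Market ¥686.40 > fair 659.8018: forward overpriced → cash-and-carry (borrow at r, buy the stock and collect the dividends, short the forward).
Profit at T = |F_mkt − F*| = |686.40 − 659.8018| = ¥26.60 per share

¥26.60 per share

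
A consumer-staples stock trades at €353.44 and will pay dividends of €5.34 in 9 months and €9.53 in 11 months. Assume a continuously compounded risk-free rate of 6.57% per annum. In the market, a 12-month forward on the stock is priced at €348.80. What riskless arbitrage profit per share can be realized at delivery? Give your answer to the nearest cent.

€13.63 per share

PV(dividends) I = 5.34·e^(−0.0657·9/12) + 9.53·e^(−0.0657·11/12) = 14.0562
Fair forward F* = (S − I)·e^(rT) = (353.44 − 14.0562)·e^0.065700 = 339.3838 × 1.067906 = 362.4300
Market €348.80 < fair 362.4300: forward underpriced → reverse cash-and-carry (short the stock, invest proceeds at r, pay the dividends, go long the forward).
Profit at T = |F_mkt − F*| = |348.80 − 362.4300| = €13.63 per share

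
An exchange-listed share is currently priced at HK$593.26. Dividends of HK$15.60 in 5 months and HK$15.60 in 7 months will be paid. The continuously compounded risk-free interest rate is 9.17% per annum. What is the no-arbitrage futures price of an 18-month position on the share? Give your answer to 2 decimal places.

PV(dividends) I = 15.60·e^(−0.0917·5/12) + 15.60·e^(−0.0917·7/12)
I = 15.0152 + 14.7875 = 29.8027
F = (S − I)·e^(rT) = (593.26 − 29.8027) · e^(0.0917·18/12)
= 563.4573 · e^0.137550 = 563.4573 × 1.147459 = HK$646.54

HK$646.54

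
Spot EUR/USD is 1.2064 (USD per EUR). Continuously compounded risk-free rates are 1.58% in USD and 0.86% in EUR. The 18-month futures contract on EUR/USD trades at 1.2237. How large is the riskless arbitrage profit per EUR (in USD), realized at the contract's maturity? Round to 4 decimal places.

Fair futures: F* = S·e^(carry·T), with carry = (r_USD − r_EUR) = 0.0158 − 0.0086 = 0.0072
F* = 1.2064 · e^(0.0072 × 18/12) = 1.2064 · e^0.010800 = 1.2064 × 1.010859 = 1.2195
Market 1.2237 > fair 1.2195: forward overpriced → cash-and-carry (buy spot, short the forward).
At maturity, profit = |F_mkt − F*| = |1.2237 − 1.2195| = 0.0042 per EUR (in USD)

0.0042 per EUR (in USD)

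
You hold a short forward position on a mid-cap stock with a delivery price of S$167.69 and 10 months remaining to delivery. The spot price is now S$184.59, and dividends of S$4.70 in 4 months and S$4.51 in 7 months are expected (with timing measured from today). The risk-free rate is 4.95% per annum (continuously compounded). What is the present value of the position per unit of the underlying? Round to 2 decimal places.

-S$14.67

PV(remaining dividends) I = 4.70·e^(−0.0495·4/12) + 4.51·e^(−0.0495·7/12) = 9.0047
Current forward F = (S − I)·e^(rT) = (184.59 − 9.0047)·e^(0.0495·10/12) = 175.5853 × 1.042113 = 182.9797
Value (long) = (F − K)·e^(−rT) = (182.9797 − 167.69) × 0.959589 = 14.6718
Short position value = −(long value) = -S$14.67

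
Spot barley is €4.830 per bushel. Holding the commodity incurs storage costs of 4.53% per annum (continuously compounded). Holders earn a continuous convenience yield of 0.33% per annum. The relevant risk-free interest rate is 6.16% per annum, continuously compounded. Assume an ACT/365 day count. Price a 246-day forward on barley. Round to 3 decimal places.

Net carry = r + u − y = 0.0616 + 0.0453 − 0.0033 = 0.1036
F = S·e^((r+u−y)T) = 4.830 · e^(0.1036 × 246/365) = 4.830 · e^0.069824
= 4.830 × 1.072319 = €5.179 per bushel

€5.179 per bushel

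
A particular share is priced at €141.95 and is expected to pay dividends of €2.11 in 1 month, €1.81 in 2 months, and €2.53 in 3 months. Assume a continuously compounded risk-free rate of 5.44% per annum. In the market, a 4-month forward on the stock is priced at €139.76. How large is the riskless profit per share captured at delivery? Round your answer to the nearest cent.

€1.72 per share

PV(dividends) I = 2.11·e^(−0.0544·1/12) + 1.81·e^(−0.0544·2/12) + 2.53·e^(−0.0544·3/12) = 6.3899
Fair forward F* = (S − I)·e^(rT) = (141.95 − 6.3899)·e^0.018133 = 135.5601 × 1.018298 = 138.0406
Market €139.76 > fair 138.0406: forward overpriced → cash-and-carry (borrow at r, buy the stock and collect the dividends, short the forward).
Profit at T = |F_mkt − F*| = |139.76 − 138.0406| = €1.72 per share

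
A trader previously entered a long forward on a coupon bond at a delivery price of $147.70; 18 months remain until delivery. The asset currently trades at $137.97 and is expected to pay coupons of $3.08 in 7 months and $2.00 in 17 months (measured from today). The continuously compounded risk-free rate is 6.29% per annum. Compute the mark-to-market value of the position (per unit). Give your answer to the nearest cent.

PV(remaining coupons) I = 3.08·e^(−0.0629·7/12) + 2.00·e^(−0.0629·17/12) = 4.7985
Current forward F = (S − I)·e^(rT) = (137.97 − 4.7985)·e^(0.0629·18/12) = 133.1715 × 1.098944 = 146.3480
Value (long) = (F − K)·e^(−rT) = (146.3480 − 147.70) × 0.909964 = -1.2303
Value = -$1.23

-$1.23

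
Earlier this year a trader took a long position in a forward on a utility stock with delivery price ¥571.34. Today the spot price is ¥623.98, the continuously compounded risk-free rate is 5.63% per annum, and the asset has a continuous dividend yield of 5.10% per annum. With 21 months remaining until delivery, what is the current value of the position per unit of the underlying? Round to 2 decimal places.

Current fair forward for the remaining 21 months: F = S·e^((r − q)·T), (r − q) = 0.0563 − 0.0510 = 0.0053
F = 623.98 · e^(0.0053 × 21/12) = 623.98 × 1.009318 = 629.7942
Value of long forward = (F − K)·e^(−rT) = (629.7942 − 571.34) · e^(−0.0563·21/12)
= 58.4542 × 0.906173 = 52.97

¥52.97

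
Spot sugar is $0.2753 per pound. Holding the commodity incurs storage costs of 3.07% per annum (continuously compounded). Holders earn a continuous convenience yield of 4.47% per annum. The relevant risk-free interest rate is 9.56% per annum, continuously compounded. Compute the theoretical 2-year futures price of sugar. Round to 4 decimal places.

Net carry = r + u − y = 0.0956 + 0.0307 − 0.0447 = 0.0816
F = S·e^((r+u−y)T) = 0.2753 · e^(0.0816 × 2) = 0.2753 · e^0.163200
= 0.2753 × 1.177272 = $0.3241 per pound

$0.3241 per pound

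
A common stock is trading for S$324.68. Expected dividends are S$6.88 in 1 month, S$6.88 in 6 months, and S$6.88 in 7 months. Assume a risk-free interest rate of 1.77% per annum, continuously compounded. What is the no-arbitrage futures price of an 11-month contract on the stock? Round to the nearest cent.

PV(dividends) I = 6.88·e^(−0.0177·1/12) + 6.88·e^(−0.0177·6/12) + 6.88·e^(−0.0177·7/12)
I = 6.8699 + 6.8194 + 6.8093 = 20.4986
F = (S − I)·e^(rT) = (324.68 − 20.4986) · e^(0.0177·11/12)
= 304.1814 · e^0.016225 = 304.1814 × 1.016357 = S$309.16

S$309.16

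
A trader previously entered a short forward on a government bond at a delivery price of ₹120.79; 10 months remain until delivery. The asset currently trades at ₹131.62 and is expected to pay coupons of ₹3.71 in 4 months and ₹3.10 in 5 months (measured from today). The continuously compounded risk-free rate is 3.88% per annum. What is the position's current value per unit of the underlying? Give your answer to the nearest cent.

PV(remaining coupons) I = 3.71·e^(−0.0388·4/12) + 3.10·e^(−0.0388·5/12) = 6.7126
Current forward F = (S − I)·e^(rT) = (131.62 − 6.7126)·e^(0.0388·10/12) = 124.9074 × 1.032862 = 129.0121
Value (long) = (F − K)·e^(−rT) = (129.0121 − 120.79) × 0.968184 = 7.9605
Short position value = −(long value) = -₹7.96

-₹7.96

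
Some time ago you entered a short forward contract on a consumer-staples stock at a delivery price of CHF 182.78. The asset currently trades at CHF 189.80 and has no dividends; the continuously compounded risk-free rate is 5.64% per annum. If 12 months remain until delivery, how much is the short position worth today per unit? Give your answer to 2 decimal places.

Current fair forward for the remaining 12 months: F = S·e^(r·T), r = 0.0564
F = 189.80 · e^(0.0564 × 12/12) = 189.80 × 1.058021 = 200.8124
Value of long forward = (F − K)·e^(−rT) = (200.8124 − 182.78) · e^(−0.0564·12/12)
= 18.0324 × 0.945161 = 17.04
Short position value = −(long value) = -CHF 17.04

-CHF 17.04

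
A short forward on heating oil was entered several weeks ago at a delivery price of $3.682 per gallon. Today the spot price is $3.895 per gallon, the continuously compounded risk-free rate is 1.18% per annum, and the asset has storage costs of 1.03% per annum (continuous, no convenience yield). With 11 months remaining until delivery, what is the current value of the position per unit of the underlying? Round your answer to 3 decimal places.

-$0.290 per gallon

Current fair forward for the remaining 11 months: F = S·e^((r + u)·T), (r + u) = 0.0118 + 0.0103 = 0.0221
F = 3.895 · e^(0.0221 × 11/12) = 3.895 × 1.020465 = 3.9747
Value of long forward = (F − K)·e^(−rT) = (3.9747 − 3.682) · e^(−0.0118·11/12)
= 0.2927 × 0.989242 = 0.290
Short position value = −(long value) = -$0.290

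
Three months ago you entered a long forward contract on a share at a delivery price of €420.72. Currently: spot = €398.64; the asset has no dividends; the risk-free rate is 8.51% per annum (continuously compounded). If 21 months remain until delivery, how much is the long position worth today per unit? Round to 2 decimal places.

Current fair forward for the remaining 21 months: F = S·e^(r·T), r = 0.0851
F = 398.64 · e^(0.0851 × 21/12) = 398.64 × 1.160586 = 462.6560
Value of long forward = (F − K)·e^(−rT) = (462.6560 − 420.72) · e^(−0.0851·21/12)
= 41.9360 × 0.861634 = 36.13

€36.13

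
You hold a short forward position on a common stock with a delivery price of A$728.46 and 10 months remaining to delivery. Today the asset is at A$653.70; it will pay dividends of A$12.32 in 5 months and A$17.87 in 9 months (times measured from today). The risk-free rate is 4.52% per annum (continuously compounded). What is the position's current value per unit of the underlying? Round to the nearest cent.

PV(remaining dividends) I = 12.32·e^(−0.0452·5/12) + 17.87·e^(−0.0452·9/12) = 29.3645
Current forward F = (S − I)·e^(rT) = (653.70 − 29.3645)·e^(0.0452·10/12) = 624.3355 × 1.038385 = 648.3006
Value (long) = (F − K)·e^(−rT) = (648.3006 − 728.46) × 0.963034 = -77.1962
Short position value = −(long value) = A$77.20

A$77.20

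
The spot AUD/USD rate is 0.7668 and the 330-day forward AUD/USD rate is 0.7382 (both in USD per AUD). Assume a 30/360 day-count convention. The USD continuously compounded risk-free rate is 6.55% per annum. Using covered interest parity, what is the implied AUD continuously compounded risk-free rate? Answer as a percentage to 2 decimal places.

F = S·e^((r_USD − r_AUD)T) ⇒ r_AUD = r_USD − ln(F/S)/T
ln(0.7382/0.7668) = -0.038011; /(330/360) = -0.041467
r_AUD = 0.0655 + 0.041467 = 0.106967
r_AUD = 10.70%

10.70%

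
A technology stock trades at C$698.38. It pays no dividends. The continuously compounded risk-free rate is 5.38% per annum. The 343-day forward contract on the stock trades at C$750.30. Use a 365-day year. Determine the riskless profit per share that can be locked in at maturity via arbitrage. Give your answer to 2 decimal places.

Fair forward: F* = S·e^(carry·T), with carry = r = 0.0538
F* = 698.38 · e^(0.0538 × 343/365) = 698.38 · e^0.050557 = 698.38 × 1.051857 = C$734.5959
Market C$750.30 > fair C$734.5959: forward overpriced → cash-and-carry (buy spot, short the forward).
At maturity, profit = |F_mkt − F*| = |750.30 − 734.5959| = C$15.70 per share

C$15.70 per share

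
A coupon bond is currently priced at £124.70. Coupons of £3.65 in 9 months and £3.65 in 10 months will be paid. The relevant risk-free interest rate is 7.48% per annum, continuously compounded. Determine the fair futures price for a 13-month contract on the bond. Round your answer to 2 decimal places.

PV(coupons) I = 3.65·e^(−0.0748·9/12) + 3.65·e^(−0.0748·10/12)
I = 3.4509 + 3.4294 = 6.8803
F = (S − I)·e^(rT) = (124.70 − 6.8803) · e^(0.0748·13/12)
= 117.8197 · e^0.081033 = 117.8197 × 1.084407 = £127.76

£127.76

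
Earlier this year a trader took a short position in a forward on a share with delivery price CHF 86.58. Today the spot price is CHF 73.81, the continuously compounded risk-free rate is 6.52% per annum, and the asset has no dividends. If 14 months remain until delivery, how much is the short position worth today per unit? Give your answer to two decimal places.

CHF 6.43

Current fair forward for the remaining 14 months: F = S·e^(r·T), r = 0.0652
F = 73.81 · e^(0.0652 × 14/12) = 73.81 × 1.079035 = 79.6436
Value of long forward = (F − K)·e^(−rT) = (79.6436 − 86.58) · e^(−0.0652·14/12)
= -6.9364 × 0.926754 = -6.43
Short position value = −(long value) = CHF 6.43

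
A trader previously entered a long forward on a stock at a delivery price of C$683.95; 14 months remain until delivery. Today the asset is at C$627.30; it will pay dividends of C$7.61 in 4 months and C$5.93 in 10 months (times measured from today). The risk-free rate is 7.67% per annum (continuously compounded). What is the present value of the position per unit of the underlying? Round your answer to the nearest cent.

-C$11.09

PV(remaining dividends) I = 7.61·e^(−0.0767·4/12) + 5.93·e^(−0.0767·10/12) = 12.9807
Current forward F = (S − I)·e^(rT) = (627.30 − 12.9807)·e^(0.0767·14/12) = 614.3193 × 1.093609 = 671.8251
Value (long) = (F − K)·e^(−rT) = (671.8251 − 683.95) × 0.914404 = -11.0871
Value = -C$11.09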